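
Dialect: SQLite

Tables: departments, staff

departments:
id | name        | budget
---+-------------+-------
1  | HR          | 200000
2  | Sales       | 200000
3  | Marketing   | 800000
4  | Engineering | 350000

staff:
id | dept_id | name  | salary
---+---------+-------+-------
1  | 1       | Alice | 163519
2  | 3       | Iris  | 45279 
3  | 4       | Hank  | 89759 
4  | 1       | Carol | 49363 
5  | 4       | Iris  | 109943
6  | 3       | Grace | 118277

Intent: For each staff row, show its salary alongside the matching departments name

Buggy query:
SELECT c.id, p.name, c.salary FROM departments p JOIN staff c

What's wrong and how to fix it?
Bug: JOIN with no ON clause produces a cartesian product; every staff row pairs with every departments row

Fix: Add ON c.dept_id = p.id to the JOIN

Corrected query:
SELECT c.id, p.name, c.salary FROM departments p JOIN staff c ON c.dept_id = p.id

Result:
id | name        | salary
---+-------------+-------
1  | HR          | 163519
2  | Marketing   | 45279 
3  | Engineering | 89759 
4  | HR          | 49363 
5  | Engineering | 109943
6  | Marketing   | 118277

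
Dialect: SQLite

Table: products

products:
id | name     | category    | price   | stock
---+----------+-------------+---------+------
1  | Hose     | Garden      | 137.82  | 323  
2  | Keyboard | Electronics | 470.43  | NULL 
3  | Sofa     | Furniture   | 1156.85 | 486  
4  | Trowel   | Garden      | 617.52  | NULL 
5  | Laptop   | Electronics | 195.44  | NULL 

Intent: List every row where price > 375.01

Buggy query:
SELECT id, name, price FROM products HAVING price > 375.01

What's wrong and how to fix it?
Bug: This is a non-aggregate query (no GROUP BY, no aggregates), so in SQLite the HAVING clause is invalid here; a row-level condition belongs in WHERE

Fix: Use WHERE for row-level filtering

Corrected query:
SELECT id, name, price FROM products WHERE price > 375.01

Result:
id | name     | price  
---+----------+--------
2  | Keyboard | 470.43 
3  | Sofa     | 1156.85
4  | Trowel   | 617.52 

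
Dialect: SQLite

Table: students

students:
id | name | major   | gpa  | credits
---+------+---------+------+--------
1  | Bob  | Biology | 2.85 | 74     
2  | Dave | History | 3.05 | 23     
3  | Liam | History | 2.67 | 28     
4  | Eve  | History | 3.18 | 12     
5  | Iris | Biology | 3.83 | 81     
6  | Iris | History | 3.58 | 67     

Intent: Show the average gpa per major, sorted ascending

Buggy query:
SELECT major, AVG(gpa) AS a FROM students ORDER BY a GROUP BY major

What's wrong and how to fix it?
Bug: GROUP BY must precede ORDER BY

Fix: Reorder: SELECT … FROM … GROUP BY … ORDER BY …

Corrected query:
SELECT major, AVG(gpa) AS a FROM students GROUP BY major ORDER BY a

Result:
major   | a   
--------+-----
History | 3.12
Biology | 3.34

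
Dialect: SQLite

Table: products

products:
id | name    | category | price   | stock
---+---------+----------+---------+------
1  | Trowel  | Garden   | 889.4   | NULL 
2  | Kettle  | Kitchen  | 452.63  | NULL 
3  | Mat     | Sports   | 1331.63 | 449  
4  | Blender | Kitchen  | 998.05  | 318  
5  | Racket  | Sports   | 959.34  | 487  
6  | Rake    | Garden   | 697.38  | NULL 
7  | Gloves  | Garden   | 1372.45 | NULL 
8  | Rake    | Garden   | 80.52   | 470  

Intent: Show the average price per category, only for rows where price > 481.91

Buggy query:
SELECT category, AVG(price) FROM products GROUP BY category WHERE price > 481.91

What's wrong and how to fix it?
Bug: WHERE cannot follow GROUP BY

Fix: Place WHERE between FROM and GROUP BY

Corrected query:
SELECT category, AVG(price) FROM products WHERE price > 481.91 GROUP BY category

Result:
category | AVG(price)
---------+-----------
Garden   | 986.41    
Kitchen  | 998.05    
Sports   | 1145.485  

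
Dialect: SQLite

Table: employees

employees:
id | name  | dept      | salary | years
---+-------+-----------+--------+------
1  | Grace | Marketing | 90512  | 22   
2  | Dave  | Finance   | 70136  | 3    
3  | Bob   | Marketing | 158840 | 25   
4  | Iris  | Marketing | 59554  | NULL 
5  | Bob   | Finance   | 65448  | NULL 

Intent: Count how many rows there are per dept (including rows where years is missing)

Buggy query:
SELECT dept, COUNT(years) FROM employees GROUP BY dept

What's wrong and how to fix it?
Bug: COUNT(column) counts non-NULL values only; rows with NULL years aren't counted

Fix: Use COUNT(*) to count all rows regardless of NULL

Corrected query:
SELECT dept, COUNT(*) FROM employees GROUP BY dept

Result:
dept      | COUNT(*)
----------+---------
Finance   | 2       
Marketing | 3       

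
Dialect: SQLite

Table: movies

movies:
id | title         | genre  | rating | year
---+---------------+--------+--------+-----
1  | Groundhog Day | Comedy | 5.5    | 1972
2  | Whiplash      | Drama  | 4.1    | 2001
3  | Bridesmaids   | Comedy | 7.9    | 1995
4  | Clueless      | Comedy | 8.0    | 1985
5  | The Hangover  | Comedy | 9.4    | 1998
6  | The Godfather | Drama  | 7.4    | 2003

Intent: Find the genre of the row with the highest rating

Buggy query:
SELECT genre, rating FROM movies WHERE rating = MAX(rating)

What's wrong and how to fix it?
Bug: MAX(rating) is an aggregate and cannot be used directly in WHERE

Fix: Use a subquery: WHERE rating = (SELECT MAX(rating) FROM movies)

Corrected query:
SELECT genre, rating FROM movies WHERE rating = (SELECT MAX(rating) FROM movies)

Result:
genre  | rating
-------+-------
Comedy | 9.4   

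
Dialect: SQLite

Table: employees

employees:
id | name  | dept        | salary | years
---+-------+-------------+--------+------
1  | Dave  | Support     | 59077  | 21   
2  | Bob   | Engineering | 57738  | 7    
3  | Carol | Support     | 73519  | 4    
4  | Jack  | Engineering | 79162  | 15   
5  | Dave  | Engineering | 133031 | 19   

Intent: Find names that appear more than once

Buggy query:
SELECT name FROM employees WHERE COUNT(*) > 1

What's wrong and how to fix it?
Bug: WHERE can't reference COUNT(*); aggregates are computed after WHERE

Fix: Group first, then use HAVING for the count condition

Corrected query:
SELECT name FROM employees GROUP BY name HAVING COUNT(*) > 1

Result:
name
----
Dave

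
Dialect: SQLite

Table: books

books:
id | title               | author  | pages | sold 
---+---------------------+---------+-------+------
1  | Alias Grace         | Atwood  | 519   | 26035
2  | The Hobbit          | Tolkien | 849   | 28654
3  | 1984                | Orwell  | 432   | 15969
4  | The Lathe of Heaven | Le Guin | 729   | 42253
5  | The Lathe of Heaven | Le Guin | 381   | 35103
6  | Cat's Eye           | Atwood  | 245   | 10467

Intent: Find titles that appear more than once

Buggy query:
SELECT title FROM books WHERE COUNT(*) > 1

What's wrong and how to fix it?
Bug: COUNT(*) is an aggregate and cannot be used in WHERE

Fix: Group first, then use HAVING for the count condition

Corrected query:
SELECT title FROM books GROUP BY title HAVING COUNT(*) > 1

Result:
title              
-------------------
The Lathe of Heaven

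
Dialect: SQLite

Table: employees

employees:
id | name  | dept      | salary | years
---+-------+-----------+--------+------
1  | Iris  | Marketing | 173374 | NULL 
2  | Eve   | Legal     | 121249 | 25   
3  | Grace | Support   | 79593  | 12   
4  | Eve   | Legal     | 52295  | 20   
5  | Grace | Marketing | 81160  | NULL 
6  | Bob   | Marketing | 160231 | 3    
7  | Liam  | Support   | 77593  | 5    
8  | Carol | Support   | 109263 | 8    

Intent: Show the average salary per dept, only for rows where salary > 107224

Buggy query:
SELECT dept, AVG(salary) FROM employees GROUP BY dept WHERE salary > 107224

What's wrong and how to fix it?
Bug: Row-level WHERE must come before GROUP BY in the clause order

Fix: Move the WHERE clause before GROUP BY

Corrected query:
SELECT dept, AVG(salary) FROM employees WHERE salary > 107224 GROUP BY dept

Result:
dept      | AVG(salary)
----------+------------
Legal     | 121249     
Marketing | 166802.5   
Support   | 109263     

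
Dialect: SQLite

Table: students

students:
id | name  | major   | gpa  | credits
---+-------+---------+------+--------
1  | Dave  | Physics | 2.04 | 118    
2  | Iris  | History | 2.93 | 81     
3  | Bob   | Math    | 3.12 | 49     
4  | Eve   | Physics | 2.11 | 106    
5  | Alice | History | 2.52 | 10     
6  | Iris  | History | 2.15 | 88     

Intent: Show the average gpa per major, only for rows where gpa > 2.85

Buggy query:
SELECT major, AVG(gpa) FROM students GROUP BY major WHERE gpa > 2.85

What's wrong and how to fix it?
Bug: WHERE cannot follow GROUP BY

Fix: Move the WHERE clause before GROUP BY

Corrected query:
SELECT major, AVG(gpa) FROM students WHERE gpa > 2.85 GROUP BY major

Result:
major   | AVG(gpa)
--------+---------
History | 2.93    
Math    | 3.12    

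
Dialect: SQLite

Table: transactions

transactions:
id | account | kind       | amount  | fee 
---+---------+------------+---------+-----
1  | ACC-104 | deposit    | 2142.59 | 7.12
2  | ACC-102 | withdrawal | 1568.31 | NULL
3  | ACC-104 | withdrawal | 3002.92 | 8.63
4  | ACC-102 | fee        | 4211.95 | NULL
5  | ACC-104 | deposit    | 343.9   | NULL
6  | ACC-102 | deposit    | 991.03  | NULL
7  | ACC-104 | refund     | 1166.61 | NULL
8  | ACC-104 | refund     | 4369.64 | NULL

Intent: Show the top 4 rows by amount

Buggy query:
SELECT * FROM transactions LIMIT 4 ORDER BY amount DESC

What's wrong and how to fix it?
Bug: ORDER BY cannot follow LIMIT; LIMIT is the final clause

Fix: Swap the clauses: ORDER BY first, then LIMIT

Corrected query:
SELECT * FROM transactions ORDER BY amount DESC LIMIT 4

Result:
id | account | kind       | amount  | fee 
---+---------+------------+---------+-----
8  | ACC-104 | refund     | 4369.64 | NULL
4  | ACC-102 | fee        | 4211.95 | NULL
3  | ACC-104 | withdrawal | 3002.92 | 8.63
1  | ACC-104 | deposit    | 2142.59 | 7.12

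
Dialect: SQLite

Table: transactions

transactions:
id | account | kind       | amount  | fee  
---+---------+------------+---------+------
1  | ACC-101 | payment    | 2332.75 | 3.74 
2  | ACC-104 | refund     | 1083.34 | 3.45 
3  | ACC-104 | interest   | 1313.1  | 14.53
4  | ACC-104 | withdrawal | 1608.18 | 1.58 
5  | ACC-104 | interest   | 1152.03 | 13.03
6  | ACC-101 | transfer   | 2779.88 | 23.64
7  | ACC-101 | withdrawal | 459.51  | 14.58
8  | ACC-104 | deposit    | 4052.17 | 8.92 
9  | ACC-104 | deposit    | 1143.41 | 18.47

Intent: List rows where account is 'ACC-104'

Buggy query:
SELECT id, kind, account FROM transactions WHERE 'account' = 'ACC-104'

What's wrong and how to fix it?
Bug: 'account' in single quotes is a string literal, not the column; the comparison is literal-vs-literal and never true

Fix: Remove the quotes around the column name (or use double quotes for an identifier)

Corrected query:
SELECT id, kind, account FROM transactions WHERE account = 'ACC-104'

Result:
id | kind       | account
---+------------+--------
2  | refund     | ACC-104
3  | interest   | ACC-104
4  | withdrawal | ACC-104
5  | interest   | ACC-104
8  | deposit    | ACC-104
9  | deposit    | ACC-104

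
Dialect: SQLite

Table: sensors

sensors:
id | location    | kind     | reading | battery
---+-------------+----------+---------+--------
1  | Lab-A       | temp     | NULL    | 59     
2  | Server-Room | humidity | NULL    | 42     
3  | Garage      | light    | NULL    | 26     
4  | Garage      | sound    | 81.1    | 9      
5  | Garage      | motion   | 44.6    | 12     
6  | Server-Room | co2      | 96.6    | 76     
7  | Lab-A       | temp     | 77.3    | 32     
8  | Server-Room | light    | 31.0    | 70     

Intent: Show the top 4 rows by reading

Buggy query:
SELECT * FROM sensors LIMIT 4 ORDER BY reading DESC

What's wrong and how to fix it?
Bug: ORDER BY cannot follow LIMIT; LIMIT is the final clause

Fix: Sort with ORDER BY, then apply LIMIT

Corrected query:
SELECT * FROM sensors ORDER BY reading DESC LIMIT 4

Result:
id | location    | kind   | reading | battery
---+-------------+--------+---------+--------
6  | Server-Room | co2    | 96.6    | 76     
4  | Garage      | sound  | 81.1    | 9      
7  | Lab-A       | temp   | 77.3    | 32     
5  | Garage      | motion | 44.6    | 12     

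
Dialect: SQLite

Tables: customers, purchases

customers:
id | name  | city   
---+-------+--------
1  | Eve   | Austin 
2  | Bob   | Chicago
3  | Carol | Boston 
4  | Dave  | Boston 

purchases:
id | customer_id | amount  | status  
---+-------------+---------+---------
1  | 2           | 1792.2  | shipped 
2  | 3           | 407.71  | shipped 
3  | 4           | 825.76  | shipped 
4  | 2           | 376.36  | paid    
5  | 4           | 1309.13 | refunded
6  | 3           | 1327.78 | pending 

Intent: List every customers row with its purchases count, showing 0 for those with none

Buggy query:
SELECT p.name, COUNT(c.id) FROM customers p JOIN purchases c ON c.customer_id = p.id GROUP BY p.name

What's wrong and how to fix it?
Bug: An inner join excludes parents with zero children

Fix: Switch to LEFT JOIN to retain unmatched parent rows

Corrected query:
SELECT p.name, COUNT(c.id) FROM customers p LEFT JOIN purchases c ON c.customer_id = p.id GROUP BY p.name

Result:
name  | COUNT(c.id)
------+------------
Bob   | 2          
Carol | 2          
Dave  | 2          
Eve   | 0          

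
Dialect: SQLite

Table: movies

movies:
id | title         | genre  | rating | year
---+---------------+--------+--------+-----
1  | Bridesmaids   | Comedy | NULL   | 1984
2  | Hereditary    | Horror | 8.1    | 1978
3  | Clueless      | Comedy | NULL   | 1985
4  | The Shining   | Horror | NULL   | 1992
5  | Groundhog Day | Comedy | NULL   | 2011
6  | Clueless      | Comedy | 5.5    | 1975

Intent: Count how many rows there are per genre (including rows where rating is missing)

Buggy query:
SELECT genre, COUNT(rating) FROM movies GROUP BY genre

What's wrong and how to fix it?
Bug: COUNT(rating) skips NULLs, so groups with missing rating are undercounted

Fix: Replace COUNT(rating) with COUNT(*)

Corrected query:
SELECT genre, COUNT(*) FROM movies GROUP BY genre

Result:
genre  | COUNT(*)
-------+---------
Comedy | 4       
Horror | 2       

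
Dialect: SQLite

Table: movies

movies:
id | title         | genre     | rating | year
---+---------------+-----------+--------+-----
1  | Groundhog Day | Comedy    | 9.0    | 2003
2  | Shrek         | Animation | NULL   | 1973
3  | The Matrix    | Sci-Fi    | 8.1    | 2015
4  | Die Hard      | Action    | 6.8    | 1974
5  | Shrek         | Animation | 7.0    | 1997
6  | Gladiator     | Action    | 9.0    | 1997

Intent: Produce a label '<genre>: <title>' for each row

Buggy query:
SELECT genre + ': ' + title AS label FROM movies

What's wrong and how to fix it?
Bug: SQLite uses || for string concatenation; + coerces text to numbers (yielding 0)

Fix: Use the || operator for string concatenation

Corrected query:
SELECT genre || ': ' || title AS label FROM movies

Result:
label                
---------------------
Comedy: Groundhog Day
Animation: Shrek     
Sci-Fi: The Matrix   
Action: Die Hard     
Animation: Shrek     
Action: Gladiator    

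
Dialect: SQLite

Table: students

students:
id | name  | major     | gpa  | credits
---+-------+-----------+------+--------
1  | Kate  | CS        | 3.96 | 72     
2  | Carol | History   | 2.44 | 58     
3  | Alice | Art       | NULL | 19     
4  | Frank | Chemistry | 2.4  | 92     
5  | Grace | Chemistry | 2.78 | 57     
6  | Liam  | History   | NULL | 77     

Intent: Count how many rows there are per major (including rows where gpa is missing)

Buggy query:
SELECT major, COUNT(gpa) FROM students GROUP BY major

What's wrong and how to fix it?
Bug: COUNT(gpa) skips NULLs, so groups with missing gpa are undercounted

Fix: Use COUNT(*) to count all rows regardless of NULL

Corrected query:
SELECT major, COUNT(*) FROM students GROUP BY major

Result:
major     | COUNT(*)
----------+---------
Art       | 1       
CS        | 1       
Chemistry | 2       
History   | 2       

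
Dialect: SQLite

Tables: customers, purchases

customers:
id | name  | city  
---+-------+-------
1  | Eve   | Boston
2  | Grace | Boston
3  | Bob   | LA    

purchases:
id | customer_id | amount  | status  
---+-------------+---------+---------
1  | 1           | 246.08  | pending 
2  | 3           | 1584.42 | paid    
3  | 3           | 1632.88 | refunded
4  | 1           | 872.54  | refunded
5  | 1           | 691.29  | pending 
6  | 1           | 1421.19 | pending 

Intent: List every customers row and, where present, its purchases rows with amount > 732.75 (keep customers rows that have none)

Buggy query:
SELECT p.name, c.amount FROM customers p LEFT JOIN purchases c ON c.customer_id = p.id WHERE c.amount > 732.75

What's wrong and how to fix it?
Bug: Filtering c.amount in WHERE discards the NULL rows produced by LEFT JOIN, turning it into an inner join

Fix: Put 'c.amount > 732.75' in the JOIN's ON clause instead of WHERE

Corrected query:
SELECT p.name, c.amount FROM customers p LEFT JOIN purchases c ON c.customer_id = p.id AND c.amount > 732.75

Result:
name  | amount 
------+--------
Eve   | 872.54 
Eve   | 1421.19
Grace | NULL   
Bob   | 1584.42
Bob   | 1632.88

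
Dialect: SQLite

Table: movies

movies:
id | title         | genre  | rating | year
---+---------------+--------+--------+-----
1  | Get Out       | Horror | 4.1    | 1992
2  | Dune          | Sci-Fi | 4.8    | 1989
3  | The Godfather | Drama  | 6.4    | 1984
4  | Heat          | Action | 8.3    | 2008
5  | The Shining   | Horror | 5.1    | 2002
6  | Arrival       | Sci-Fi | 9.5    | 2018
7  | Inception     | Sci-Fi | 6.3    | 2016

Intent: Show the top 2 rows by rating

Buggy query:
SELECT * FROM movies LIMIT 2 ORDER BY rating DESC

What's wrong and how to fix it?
Bug: LIMIT must come after ORDER BY

Fix: Sort with ORDER BY, then apply LIMIT

Corrected query:
SELECT * FROM movies ORDER BY rating DESC LIMIT 2

Result:
id | title   | genre  | rating | year
---+---------+--------+--------+-----
6  | Arrival | Sci-Fi | 9.5    | 2018
4  | Heat    | Action | 8.3    | 2008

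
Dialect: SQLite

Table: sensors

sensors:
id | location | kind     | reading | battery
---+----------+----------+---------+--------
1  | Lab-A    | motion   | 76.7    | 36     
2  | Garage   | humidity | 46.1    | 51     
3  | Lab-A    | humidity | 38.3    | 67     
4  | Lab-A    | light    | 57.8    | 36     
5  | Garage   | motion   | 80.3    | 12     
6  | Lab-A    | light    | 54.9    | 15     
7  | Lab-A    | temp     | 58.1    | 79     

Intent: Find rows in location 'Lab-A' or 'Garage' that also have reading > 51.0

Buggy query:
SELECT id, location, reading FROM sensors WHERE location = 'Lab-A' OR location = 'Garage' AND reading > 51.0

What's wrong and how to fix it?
Bug: Without parentheses, AND is evaluated before OR, so the reading filter only applies to the 'Garage' branch

Fix: Add parentheses around the OR so the AND applies to both alternatives

Corrected query:
SELECT id, location, reading FROM sensors WHERE (location = 'Lab-A' OR location = 'Garage') AND reading > 51.0

Result:
id | location | reading
---+----------+--------
1  | Lab-A    | 76.7   
4  | Lab-A    | 57.8   
5  | Garage   | 80.3   
6  | Lab-A    | 54.9   
7  | Lab-A    | 58.1   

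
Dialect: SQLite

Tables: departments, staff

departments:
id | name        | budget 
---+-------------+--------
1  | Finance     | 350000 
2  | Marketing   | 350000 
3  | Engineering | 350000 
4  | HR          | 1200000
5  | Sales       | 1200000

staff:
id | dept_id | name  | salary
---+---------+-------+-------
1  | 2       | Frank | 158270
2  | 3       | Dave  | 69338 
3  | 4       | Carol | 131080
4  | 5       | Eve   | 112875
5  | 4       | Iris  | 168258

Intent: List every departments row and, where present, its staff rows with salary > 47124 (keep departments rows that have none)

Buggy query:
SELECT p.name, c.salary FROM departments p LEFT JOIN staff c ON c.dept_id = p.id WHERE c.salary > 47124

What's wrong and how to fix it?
Bug: Filtering c.salary in WHERE discards the NULL rows produced by LEFT JOIN, turning it into an inner join

Fix: Move the right-table condition into the ON clause so unmatched parents are kept

Corrected query:
SELECT p.name, c.salary FROM departments p LEFT JOIN staff c ON c.dept_id = p.id AND c.salary > 47124

Result:
name        | salary
------------+-------
Finance     | NULL  
Marketing   | 158270
Engineering | 69338 
HR          | 131080
HR          | 168258
Sales       | 112875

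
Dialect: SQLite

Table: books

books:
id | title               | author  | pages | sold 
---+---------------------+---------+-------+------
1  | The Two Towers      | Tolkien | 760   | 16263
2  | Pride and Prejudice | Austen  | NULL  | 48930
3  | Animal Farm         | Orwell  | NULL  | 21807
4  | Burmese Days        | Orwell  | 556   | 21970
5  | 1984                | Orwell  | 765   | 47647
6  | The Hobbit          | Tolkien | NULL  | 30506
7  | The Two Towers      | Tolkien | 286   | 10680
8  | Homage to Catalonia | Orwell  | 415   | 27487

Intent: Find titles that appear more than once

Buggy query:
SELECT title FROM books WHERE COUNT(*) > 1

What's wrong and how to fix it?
Bug: WHERE can't reference COUNT(*); aggregates are computed after WHERE

Fix: GROUP BY title, then filter groups with HAVING COUNT(*) > 1

Corrected query:
SELECT title FROM books GROUP BY title HAVING COUNT(*) > 1

Result:
title         
--------------
The Two Towers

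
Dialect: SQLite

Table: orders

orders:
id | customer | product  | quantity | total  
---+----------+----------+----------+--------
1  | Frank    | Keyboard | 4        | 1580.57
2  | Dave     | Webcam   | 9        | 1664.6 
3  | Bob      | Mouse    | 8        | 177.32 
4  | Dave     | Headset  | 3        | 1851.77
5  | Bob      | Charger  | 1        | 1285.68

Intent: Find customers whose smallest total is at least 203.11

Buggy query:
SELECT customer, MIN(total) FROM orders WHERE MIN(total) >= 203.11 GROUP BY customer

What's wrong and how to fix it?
Bug: Aggregates like MIN are computed per group after WHERE runs

Fix: Use HAVING for the per-group MIN condition

Corrected query:
SELECT customer, MIN(total) FROM orders GROUP BY customer HAVING MIN(total) >= 203.11

Result:
customer | MIN(total)
---------+-----------
Dave     | 1664.6    
Frank    | 1580.57   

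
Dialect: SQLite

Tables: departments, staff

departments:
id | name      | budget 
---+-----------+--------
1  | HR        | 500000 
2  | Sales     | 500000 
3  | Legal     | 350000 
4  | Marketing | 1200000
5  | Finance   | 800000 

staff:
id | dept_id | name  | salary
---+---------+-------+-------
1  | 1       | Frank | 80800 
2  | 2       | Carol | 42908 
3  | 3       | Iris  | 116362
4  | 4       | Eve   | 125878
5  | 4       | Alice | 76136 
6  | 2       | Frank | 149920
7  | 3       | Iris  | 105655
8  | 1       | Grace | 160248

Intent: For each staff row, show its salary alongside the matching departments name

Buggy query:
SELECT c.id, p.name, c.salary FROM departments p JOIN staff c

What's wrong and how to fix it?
Bug: JOIN with no ON clause produces a cartesian product; every staff row pairs with every departments row

Fix: Specify the join condition linking the foreign key to the parent id

Corrected query:
SELECT c.id, p.name, c.salary FROM departments p JOIN staff c ON c.dept_id = p.id

Result:
id | name      | salary
---+-----------+-------
1  | HR        | 80800 
2  | Sales     | 42908 
3  | Legal     | 116362
4  | Marketing | 125878
5  | Marketing | 76136 
6  | Sales     | 149920
7  | Legal     | 105655
8  | HR        | 160248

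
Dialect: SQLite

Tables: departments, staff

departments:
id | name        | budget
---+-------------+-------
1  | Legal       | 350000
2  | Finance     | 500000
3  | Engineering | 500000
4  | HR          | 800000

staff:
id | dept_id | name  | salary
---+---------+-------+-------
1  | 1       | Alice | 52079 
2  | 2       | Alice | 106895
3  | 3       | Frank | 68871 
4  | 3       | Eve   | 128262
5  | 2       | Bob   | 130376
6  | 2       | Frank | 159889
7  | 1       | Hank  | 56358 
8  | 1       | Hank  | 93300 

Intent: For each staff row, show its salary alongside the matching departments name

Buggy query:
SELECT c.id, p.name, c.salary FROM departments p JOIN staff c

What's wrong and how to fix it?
Bug: JOIN with no ON clause produces a cartesian product; every staff row pairs with every departments row

Fix: Add ON c.dept_id = p.id to the JOIN

Corrected query:
SELECT c.id, p.name, c.salary FROM departments p JOIN staff c ON c.dept_id = p.id

Result:
id | name        | salary
---+-------------+-------
1  | Legal       | 52079 
2  | Finance     | 106895
3  | Engineering | 68871 
4  | Engineering | 128262
5  | Finance     | 130376
6  | Finance     | 159889
7  | Legal       | 56358 
8  | Legal       | 93300 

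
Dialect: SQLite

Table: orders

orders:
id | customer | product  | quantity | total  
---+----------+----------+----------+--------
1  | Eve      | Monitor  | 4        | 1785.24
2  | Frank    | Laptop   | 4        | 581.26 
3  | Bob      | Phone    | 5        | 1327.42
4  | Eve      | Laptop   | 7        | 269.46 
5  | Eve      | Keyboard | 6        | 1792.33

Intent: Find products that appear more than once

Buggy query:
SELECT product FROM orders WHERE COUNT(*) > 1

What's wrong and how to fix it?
Bug: WHERE can't reference COUNT(*); aggregates are computed after WHERE

Fix: GROUP BY product, then filter groups with HAVING COUNT(*) > 1

Corrected query:
SELECT product FROM orders GROUP BY product HAVING COUNT(*) > 1

Result:
product
-------
Laptop 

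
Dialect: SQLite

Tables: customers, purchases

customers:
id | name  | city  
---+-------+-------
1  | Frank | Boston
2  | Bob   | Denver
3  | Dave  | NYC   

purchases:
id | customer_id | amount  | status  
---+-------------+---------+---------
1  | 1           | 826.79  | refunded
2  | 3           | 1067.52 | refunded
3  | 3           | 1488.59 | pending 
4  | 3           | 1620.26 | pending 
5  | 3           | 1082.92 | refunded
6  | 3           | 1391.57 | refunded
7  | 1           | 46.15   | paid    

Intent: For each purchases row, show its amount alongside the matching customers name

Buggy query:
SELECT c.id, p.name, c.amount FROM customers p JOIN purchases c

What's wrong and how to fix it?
Bug: JOIN with no ON clause produces a cartesian product; every purchases row pairs with every customers row

Fix: Specify the join condition linking the foreign key to the parent id

Corrected query:
SELECT c.id, p.name, c.amount FROM customers p JOIN purchases c ON c.customer_id = p.id

Result:
id | name  | amount 
---+-------+--------
1  | Frank | 826.79 
2  | Dave  | 1067.52
3  | Dave  | 1488.59
4  | Dave  | 1620.26
5  | Dave  | 1082.92
6  | Dave  | 1391.57
7  | Frank | 46.15  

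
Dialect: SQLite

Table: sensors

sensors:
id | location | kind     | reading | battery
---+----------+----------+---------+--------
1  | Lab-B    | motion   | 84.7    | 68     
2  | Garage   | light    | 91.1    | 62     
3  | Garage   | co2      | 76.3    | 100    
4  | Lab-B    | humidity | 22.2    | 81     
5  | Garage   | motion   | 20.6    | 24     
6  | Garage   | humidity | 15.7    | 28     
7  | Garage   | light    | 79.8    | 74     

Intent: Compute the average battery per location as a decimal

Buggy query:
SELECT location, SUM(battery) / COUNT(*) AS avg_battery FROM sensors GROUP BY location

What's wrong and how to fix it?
Bug: Both operands are integers, so '/' performs integer division and truncates

Fix: Multiply by 1.0 (or CAST to REAL) to force floating-point division

Corrected query:
SELECT location, SUM(battery) * 1.0 / COUNT(*) AS avg_battery FROM sensors GROUP BY location

Result:
location | avg_battery
---------+------------
Garage   | 57.6       
Lab-B    | 74.5       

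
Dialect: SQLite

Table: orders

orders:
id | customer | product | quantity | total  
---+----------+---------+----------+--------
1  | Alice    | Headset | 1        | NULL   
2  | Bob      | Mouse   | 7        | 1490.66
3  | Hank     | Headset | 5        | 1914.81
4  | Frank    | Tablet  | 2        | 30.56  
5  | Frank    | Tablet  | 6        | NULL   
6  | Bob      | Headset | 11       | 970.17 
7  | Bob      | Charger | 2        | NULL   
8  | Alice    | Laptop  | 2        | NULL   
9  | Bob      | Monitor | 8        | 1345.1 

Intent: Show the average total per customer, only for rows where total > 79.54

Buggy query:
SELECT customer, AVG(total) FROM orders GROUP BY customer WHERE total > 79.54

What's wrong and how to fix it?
Bug: WHERE cannot follow GROUP BY

Fix: Place WHERE between FROM and GROUP BY

Corrected query:
SELECT customer, AVG(total) FROM orders WHERE total > 79.54 GROUP BY customer

Result:
customer | AVG(total) 
---------+------------
Bob      | 1268.643333
Hank     | 1914.81    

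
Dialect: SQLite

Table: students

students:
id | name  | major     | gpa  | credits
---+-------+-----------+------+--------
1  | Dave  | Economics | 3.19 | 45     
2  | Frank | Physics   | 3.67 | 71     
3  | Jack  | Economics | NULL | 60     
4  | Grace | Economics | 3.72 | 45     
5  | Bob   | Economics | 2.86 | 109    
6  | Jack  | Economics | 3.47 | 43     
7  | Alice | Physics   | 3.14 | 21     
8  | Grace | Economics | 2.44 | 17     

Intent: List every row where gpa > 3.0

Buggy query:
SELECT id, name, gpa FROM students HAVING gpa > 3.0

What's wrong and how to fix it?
Bug: HAVING filters the output of aggregation, but this query has no GROUP BY and no aggregate functions, so SQLite rejects it (HAVING clause on a non-aggregate query); the condition here is per row

Fix: Replace HAVING with WHERE since the condition applies to individual rows

Corrected query:
SELECT id, name, gpa FROM students WHERE gpa > 3.0

Result:
id | name  | gpa 
---+-------+-----
1  | Dave  | 3.19
2  | Frank | 3.67
4  | Grace | 3.72
6  | Jack  | 3.47
7  | Alice | 3.14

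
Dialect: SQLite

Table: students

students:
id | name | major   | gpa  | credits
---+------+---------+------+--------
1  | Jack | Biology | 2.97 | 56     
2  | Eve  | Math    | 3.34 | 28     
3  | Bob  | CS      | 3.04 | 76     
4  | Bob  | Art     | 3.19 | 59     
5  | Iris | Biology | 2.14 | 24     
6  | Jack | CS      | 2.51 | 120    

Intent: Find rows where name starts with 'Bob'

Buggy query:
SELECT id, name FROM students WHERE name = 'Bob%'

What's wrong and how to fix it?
Bug: Wildcards only work with LIKE; '=' treats '%' as a literal character

Fix: Replace '=' with LIKE so 'Bob%' is treated as a pattern

Corrected query:
SELECT id, name FROM students WHERE name LIKE 'Bob%'

Result:
id | name
---+-----
3  | Bob 
4  | Bob 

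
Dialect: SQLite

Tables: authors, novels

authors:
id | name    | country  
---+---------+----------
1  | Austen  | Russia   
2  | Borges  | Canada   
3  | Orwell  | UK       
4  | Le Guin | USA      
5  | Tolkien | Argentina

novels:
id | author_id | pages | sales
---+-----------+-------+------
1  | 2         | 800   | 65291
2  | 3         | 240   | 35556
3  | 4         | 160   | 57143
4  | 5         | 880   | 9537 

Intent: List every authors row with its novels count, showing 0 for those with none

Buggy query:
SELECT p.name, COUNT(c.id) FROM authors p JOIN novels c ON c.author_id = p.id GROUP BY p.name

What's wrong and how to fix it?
Bug: INNER JOIN drops authors rows that have no matching novels rows

Fix: Use LEFT JOIN so parents without children still appear (COUNT(c.id) gives 0)

Corrected query:
SELECT p.name, COUNT(c.id) FROM authors p LEFT JOIN novels c ON c.author_id = p.id GROUP BY p.name

Result:
name    | COUNT(c.id)
--------+------------
Austen  | 0          
Borges  | 1          
Le Guin | 1          
Orwell  | 1          
Tolkien | 1          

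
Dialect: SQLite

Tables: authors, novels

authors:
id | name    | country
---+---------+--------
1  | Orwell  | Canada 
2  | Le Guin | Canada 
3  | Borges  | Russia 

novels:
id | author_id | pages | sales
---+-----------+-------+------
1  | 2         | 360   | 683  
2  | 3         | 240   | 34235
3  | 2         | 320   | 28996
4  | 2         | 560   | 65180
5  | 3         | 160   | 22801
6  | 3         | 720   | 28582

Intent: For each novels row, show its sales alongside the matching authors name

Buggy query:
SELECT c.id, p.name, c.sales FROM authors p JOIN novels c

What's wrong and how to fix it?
Bug: JOIN with no ON clause produces a cartesian product; every novels row pairs with every authors row

Fix: Specify the join condition linking the foreign key to the parent id

Corrected query:
SELECT c.id, p.name, c.sales FROM authors p JOIN novels c ON c.author_id = p.id

Result:
id | name    | sales
---+---------+------
1  | Le Guin | 683  
2  | Borges  | 34235
3  | Le Guin | 28996
4  | Le Guin | 65180
5  | Borges  | 22801
6  | Borges  | 28582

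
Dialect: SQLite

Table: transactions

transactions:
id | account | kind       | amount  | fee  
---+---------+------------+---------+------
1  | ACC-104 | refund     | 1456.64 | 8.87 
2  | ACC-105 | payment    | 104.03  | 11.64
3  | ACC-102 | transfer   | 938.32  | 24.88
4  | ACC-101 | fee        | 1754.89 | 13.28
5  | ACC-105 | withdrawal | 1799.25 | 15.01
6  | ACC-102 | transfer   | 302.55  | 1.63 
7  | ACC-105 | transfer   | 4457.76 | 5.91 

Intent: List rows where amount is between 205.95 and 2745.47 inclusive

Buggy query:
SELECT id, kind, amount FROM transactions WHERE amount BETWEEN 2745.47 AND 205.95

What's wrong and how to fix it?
Bug: BETWEEN expects the lower bound first; with 2745.47 AND 205.95 the range is empty

Fix: Write BETWEEN 205.95 AND 2745.47

Corrected query:
SELECT id, kind, amount FROM transactions WHERE amount BETWEEN 205.95 AND 2745.47

Result:
id | kind       | amount 
---+------------+--------
1  | refund     | 1456.64
3  | transfer   | 938.32 
4  | fee        | 1754.89
5  | withdrawal | 1799.25
6  | transfer   | 302.55 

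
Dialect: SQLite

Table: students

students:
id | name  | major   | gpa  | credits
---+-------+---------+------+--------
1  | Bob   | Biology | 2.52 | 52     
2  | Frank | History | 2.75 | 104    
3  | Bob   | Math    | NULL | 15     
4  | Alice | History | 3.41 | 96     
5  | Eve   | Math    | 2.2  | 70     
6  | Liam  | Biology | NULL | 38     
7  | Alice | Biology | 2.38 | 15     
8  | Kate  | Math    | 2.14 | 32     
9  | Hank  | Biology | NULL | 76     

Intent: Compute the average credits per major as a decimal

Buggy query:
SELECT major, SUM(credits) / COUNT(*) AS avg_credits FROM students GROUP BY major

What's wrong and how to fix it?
Bug: Both operands are integers, so '/' performs integer division and truncates

Fix: Multiply by 1.0 (or CAST to REAL) to force floating-point division

Corrected query:
SELECT major, SUM(credits) * 1.0 / COUNT(*) AS avg_credits FROM students GROUP BY major

Result:
major   | avg_credits
--------+------------
Biology | 45.25      
History | 100        
Math    | 39         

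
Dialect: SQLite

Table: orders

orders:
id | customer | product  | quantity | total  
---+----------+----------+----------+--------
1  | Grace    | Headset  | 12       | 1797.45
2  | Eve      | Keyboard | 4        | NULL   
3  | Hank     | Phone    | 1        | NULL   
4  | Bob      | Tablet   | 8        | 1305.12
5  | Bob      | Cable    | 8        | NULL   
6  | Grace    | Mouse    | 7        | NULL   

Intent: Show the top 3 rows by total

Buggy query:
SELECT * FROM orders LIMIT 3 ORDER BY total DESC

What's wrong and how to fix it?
Bug: ORDER BY cannot follow LIMIT; LIMIT is the final clause

Fix: Swap the clauses: ORDER BY first, then LIMIT

Corrected query:
SELECT * FROM orders ORDER BY total DESC LIMIT 3

Result:
id | customer | product  | quantity | total  
---+----------+----------+----------+--------
1  | Grace    | Headset  | 12       | 1797.45
4  | Bob      | Tablet   | 8        | 1305.12
2  | Eve      | Keyboard | 4        | NULL   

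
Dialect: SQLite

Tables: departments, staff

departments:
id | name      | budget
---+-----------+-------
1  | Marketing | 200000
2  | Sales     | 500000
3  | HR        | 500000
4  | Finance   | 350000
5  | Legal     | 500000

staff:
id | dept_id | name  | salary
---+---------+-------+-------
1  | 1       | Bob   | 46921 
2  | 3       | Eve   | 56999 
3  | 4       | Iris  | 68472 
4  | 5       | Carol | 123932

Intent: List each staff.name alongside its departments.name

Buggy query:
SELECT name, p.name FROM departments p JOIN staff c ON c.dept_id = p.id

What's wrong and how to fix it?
Bug: 'name' exists in both joined tables, so the database can't tell which one is meant

Fix: Prefix ambiguous columns with the table alias

Corrected query:
SELECT c.name, p.name FROM departments p JOIN staff c ON c.dept_id = p.id

Result:
name  | name     
------+----------
Bob   | Marketing
Eve   | HR       
Iris  | Finance  
Carol | Legal    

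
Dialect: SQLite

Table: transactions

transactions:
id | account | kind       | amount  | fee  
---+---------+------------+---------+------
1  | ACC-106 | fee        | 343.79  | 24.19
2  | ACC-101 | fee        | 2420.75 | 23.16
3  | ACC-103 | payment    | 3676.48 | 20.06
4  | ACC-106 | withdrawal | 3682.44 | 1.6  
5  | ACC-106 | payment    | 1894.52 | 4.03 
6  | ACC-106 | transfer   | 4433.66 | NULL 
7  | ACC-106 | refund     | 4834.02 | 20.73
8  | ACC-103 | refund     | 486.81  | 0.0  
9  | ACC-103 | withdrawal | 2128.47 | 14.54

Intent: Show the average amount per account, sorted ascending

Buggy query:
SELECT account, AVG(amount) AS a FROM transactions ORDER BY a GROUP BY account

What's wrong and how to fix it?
Bug: ORDER BY appears before GROUP BY; SQL clause order requires GROUP BY first

Fix: Move ORDER BY to the end, after GROUP BY

Corrected query:
SELECT account, AVG(amount) AS a FROM transactions GROUP BY account ORDER BY a

Result:
account | a          
--------+------------
ACC-103 | 2097.253333
ACC-101 | 2420.75    
ACC-106 | 3037.686   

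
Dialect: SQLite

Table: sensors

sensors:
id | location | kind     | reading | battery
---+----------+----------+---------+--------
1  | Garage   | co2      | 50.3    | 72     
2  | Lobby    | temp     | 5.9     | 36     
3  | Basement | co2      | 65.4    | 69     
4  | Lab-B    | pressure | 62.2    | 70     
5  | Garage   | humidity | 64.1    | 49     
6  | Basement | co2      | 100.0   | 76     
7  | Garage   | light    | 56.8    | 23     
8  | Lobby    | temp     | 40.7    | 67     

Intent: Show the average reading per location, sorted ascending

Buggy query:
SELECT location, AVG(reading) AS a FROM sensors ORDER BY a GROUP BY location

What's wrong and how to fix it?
Bug: GROUP BY must precede ORDER BY

Fix: Move ORDER BY to the end, after GROUP BY

Corrected query:
SELECT location, AVG(reading) AS a FROM sensors GROUP BY location ORDER BY a

Result:
location | a        
---------+----------
Lobby    | 23.3     
Garage   | 57.066667
Lab-B    | 62.2     
Basement | 82.7     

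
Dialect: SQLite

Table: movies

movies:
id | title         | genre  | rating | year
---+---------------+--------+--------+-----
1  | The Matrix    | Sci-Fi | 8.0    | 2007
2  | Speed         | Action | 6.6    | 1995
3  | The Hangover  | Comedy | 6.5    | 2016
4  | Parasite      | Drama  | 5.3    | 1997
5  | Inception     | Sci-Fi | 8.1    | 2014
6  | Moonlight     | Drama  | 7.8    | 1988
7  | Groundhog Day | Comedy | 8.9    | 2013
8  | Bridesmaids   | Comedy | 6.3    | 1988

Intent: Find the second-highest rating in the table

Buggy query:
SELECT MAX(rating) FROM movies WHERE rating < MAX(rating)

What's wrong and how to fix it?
Bug: MAX(rating) on the right of the comparison is an aggregate-in-WHERE error

Fix: Put the inner MAX in a scalar subquery

Corrected query:
SELECT MAX(rating) FROM movies WHERE rating < (SELECT MAX(rating) FROM movies)

Result:
MAX(rating)
-----------
8.1        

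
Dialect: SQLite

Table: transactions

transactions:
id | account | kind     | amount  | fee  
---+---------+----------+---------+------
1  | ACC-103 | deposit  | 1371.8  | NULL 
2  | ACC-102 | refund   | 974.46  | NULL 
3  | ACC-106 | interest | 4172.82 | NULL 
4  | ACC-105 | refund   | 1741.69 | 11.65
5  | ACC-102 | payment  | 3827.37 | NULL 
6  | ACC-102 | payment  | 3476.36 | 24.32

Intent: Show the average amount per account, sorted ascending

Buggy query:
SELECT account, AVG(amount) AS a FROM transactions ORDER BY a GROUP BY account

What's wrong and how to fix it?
Bug: ORDER BY appears before GROUP BY; SQL clause order requires GROUP BY first

Fix: Move ORDER BY to the end, after GROUP BY

Corrected query:
SELECT account, AVG(amount) AS a FROM transactions GROUP BY account ORDER BY a

Result:
account | a          
--------+------------
ACC-103 | 1371.8     
ACC-105 | 1741.69    
ACC-102 | 2759.396667
ACC-106 | 4172.82    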